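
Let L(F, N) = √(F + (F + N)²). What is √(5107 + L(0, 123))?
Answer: √5230 ≈ 72.319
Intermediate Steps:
√(5107 + L(0, 123)) = √(5107 + √(0 + (0 + 123)²)) = √(5107 + √(0 + 123²)) = √(5107 + √(0 + 15129)) = √(5107 + √15129) = √(5107 + 123) = √5230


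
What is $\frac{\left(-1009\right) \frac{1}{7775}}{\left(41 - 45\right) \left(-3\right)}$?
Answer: $- \frac{1009}{93300} \approx -0.010815$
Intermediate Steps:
$\frac{\left(-1009\right) \frac{1}{7775}}{\left(41 - 45\right) \left(-3\right)} = \frac{\left(-1009\right) \frac{1}{7775}}{\left(-4\right) \left(-3\right)} = - \frac{1009}{7775 \cdot 12} = \left(- \frac{1009}{7775}\right) \frac{1}{12} = - \frac{1009}{93300}$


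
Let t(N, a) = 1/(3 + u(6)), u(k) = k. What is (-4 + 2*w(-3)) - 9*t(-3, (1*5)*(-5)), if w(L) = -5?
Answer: -15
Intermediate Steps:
t(N, a) = ⅑ (t(N, a) = 1/(3 + 6) = 1/9 = ⅑)
(-4 + 2*w(-3)) - 9*t(-3, (1*5)*(-5)) = (-4 + 2*(-5)) - 9*⅑ = (-4 - 10) - 1 = -14 - 1 = -15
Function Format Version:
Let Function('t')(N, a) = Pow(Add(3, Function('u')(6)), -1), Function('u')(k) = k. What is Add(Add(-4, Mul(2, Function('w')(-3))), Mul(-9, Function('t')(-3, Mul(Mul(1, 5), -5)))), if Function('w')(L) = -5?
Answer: -15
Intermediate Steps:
Function('t')(N, a) = Rational(1, 9) (Function('t')(N, a) = Pow(Add(3, 6), -1) = Pow(9, -1) = Rational(1, 9))
Add(Add(-4, Mul(2, Function('w')(-3))), Mul(-9, Function('t')(-3, Mul(Mul(1, 5), -5)))) = Add(Add(-4, Mul(2, -5)), Mul(-9, Rational(1, 9))) = Add(Add(-4, -10), -1) = Add(-14, -1) = -15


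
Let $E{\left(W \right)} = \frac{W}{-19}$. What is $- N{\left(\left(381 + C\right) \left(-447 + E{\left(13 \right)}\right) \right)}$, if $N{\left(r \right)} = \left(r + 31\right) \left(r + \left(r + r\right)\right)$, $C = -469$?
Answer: $- \frac{1682205149328}{361} \approx -4.6598 \cdot 10^{9}$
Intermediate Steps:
$E{\left(W \right)} = - \frac{W}{19}$ ($E{\left(W \right)} = W \left(- \frac{1}{19}\right) = - \frac{W}{19}$)
$N{\left(r \right)} = 3 r \left(31 + r\right)$ ($N{\left(r \right)} = \left(31 + r\right) \left(r + 2 r\right) = \left(31 + r\right) 3 r = 3 r \left(31 + r\right)$)
$- N{\left(\left(381 + C\right) \left(-447 + E{\left(13 \right)}\right) \right)} = - 3 \left(381 - 469\right) \left(-447 - \frac{13}{19}\right) \left(31 + \left(381 - 469\right) \left(-447 - \frac{13}{19}\right)\right) = - 3 \left(- 88 \left(-447 - \frac{13}{19}\right)\right) \left(31 - 88 \left(-447 - \frac{13}{19}\right)\right) = - 3 \left(\left(-88\right) \left(- \frac{8506}{19}\right)\right) \left(31 - - \frac{748528}{19}\right) = - \frac{3 \cdot 748528 \left(31 + \frac{748528}{19}\right)}{19} = - \frac{3 \cdot 748528 \cdot 749117}{19 \cdot 19} = \left(-1\right) \frac{1682205149328}{361} = - \frac{1682205149328}{361}$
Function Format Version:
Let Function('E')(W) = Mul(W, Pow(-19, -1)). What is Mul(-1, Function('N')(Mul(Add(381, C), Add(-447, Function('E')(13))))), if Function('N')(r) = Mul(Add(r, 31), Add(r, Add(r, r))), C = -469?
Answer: Rational(-1682205149328, 361) ≈ -4.6598e+9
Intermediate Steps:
Function('E')(W) = Mul(Rational(-1, 19), W) (Function('E')(W) = Mul(W, Rational(-1, 19)) = Mul(Rational(-1, 19), W))
Function('N')(r) = Mul(3, r, Add(31, r)) (Function('N')(r) = Mul(Add(31, r), Add(r, Mul(2, r))) = Mul(Add(31, r), Mul(3, r)) = Mul(3, r, Add(31, r)))
Mul(-1, Function('N')(Mul(Add(381, C), Add(-447, Function('E')(13))))) = Mul(-1, Mul(3, Mul(Add(381, -469), Add(-447, Mul(Rational(-1, 19), 13))), Add(31, Mul(Add(381, -469), Add(-447, Mul(Rational(-1, 19), 13)))))) = Mul(-1, Mul(3, Mul(-88, Add(-447, Rational(-13, 19))), Add(31, Mul(-88, Add(-447, Rational(-13, 19)))))) = Mul(-1, Mul(3, Mul(-88, Rational(-8506, 19)), Add(31, Mul(-88, Rational(-8506, 19))))) = Mul(-1, Mul(3, Rational(748528, 19), Add(31, Rational(748528, 19)))) = Mul(-1, Mul(3, Rational(748528, 19), Rational(749117, 19))) = Mul(-1, Rational(1682205149328, 361)) = Rational(-1682205149328, 361)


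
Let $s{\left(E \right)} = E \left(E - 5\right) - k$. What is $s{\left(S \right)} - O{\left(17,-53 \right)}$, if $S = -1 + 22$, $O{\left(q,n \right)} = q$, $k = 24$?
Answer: $295$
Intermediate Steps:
$S = 21$
$s{\left(E \right)} = -24 + E \left(-5 + E\right)$ ($s{\left(E \right)} = E \left(E - 5\right) - 24 = E \left(-5 + E\right) - 24 = -24 + E \left(-5 + E\right)$)
$s{\left(S \right)} - O{\left(17,-53 \right)} = \left(-24 + 21^{2} - 105\right) - 17 = \left(-24 + 441 - 105\right) - 17 = 312 - 17 = 295$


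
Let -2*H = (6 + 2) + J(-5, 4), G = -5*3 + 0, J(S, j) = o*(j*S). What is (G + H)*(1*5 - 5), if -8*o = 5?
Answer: 0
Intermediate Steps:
o = -5/8 (o = -⅛*5 = -5/8 ≈ -0.62500)
J(S, j) = -5*S*j/8 (J(S, j) = -5*j*S/8 = -5*S*j/8)
G = -15 (G = -15 + 0 = -15)
H = -41/4 (H = -((6 + 2) - 5/8*(-5)*4)/2 = -(8 + 25/2)/2 = -½*41/2 = -41/4 ≈ -10.250)
(G + H)*(1*5 - 5) = (-15 - 41/4)*(1*5 - 5) = -101*(5 - 5)/4 = -101/4*0 = 0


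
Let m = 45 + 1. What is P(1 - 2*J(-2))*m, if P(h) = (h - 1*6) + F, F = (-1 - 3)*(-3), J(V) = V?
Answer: 506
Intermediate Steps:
F = 12 (F = -4*(-3) = 12)
m = 46
P(h) = 6 + h (P(h) = (h - 1*6) + 12 = (h - 6) + 12 = (-6 + h) + 12 = 6 + h)
P(1 - 2*J(-2))*m = (6 + (1 - 2*(-2)))*46 = (6 + (1 + 4))*46 = (6 + 5)*46 = 11*46 = 506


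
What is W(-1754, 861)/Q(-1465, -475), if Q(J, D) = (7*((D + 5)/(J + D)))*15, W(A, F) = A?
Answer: -340276/4935 ≈ -68.952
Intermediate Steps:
Q(J, D) = 105*(5 + D)/(D + J) (Q(J, D) = (7*((5 + D)/(D + J)))*15 = (7*(5 + D)/(D + J))*15 = 105*(5 + D)/(D + J))
W(-1754, 861)/Q(-1465, -475) = -1754*(-475 - 1465)/(105*(5 - 475)) = -1754/(105*(-470)/(-1940)) = -1754/(105*(-1/1940)*(-470)) = -1754/4935/194 = -1754*194/4935 = -340276/4935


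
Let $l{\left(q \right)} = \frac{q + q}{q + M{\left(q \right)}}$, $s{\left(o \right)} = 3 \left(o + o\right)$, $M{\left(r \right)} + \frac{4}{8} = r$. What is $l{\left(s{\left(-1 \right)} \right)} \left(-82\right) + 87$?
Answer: $\frac{207}{25} \approx 8.28$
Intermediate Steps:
$M{\left(r \right)} = - \frac{1}{2} + r$
$s{\left(o \right)} = 6 o$ ($s{\left(o \right)} = 3 \cdot 2 o = 6 o$)
$l{\left(q \right)} = \frac{2 q}{- \frac{1}{2} + 2 q}$ ($l{\left(q \right)} = \frac{q + q}{q + \left(- \frac{1}{2} + q\right)} = \frac{2 q}{- \frac{1}{2} + 2 q}$)
$l{\left(s{\left(-1 \right)} \right)} \left(-82\right) + 87 = \frac{4 \cdot 6 \left(-1\right)}{-1 + 4 \cdot 6 \left(-1\right)} \left(-82\right) + 87 = 4 \left(-6\right) \frac{1}{-1 + 4 \left(-6\right)} \left(-82\right) + 87 = 4 \left(-6\right) \frac{1}{-1 - 24} \left(-82\right) + 87 = 4 \left(-6\right) \frac{1}{-25} \left(-82\right) + 87 = 4 \left(-6\right) \left(- \frac{1}{25}\right) \left(-82\right) + 87 = \frac{24}{25} \left(-82\right) + 87 = - \frac{1968}{25} + 87 = \frac{207}{25}$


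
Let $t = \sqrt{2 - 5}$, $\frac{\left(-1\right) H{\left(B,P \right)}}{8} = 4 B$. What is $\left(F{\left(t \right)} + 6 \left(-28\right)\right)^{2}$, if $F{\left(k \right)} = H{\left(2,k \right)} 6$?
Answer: $304704$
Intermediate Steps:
$H{\left(B,P \right)} = - 32 B$ ($H{\left(B,P \right)} = - 8 \cdot 4 B = - 32 B$)
$t = i \sqrt{3}$ ($t = \sqrt{-3} = i \sqrt{3} \approx 1.732 i$)
$F{\left(k \right)} = -384$ ($F{\left(k \right)} = \left(-32\right) 2 \cdot 6 = \left(-64\right) 6 = -384$)
$\left(F{\left(t \right)} + 6 \left(-28\right)\right)^{2} = \left(-384 + 6 \left(-28\right)\right)^{2} = \left(-384 - 168\right)^{2} = \left(-552\right)^{2} = 304704$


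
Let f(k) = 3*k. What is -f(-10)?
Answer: 30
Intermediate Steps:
-f(-10) = -3*(-10) = -1*(-30) = 30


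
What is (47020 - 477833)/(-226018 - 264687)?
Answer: 18731/21335 ≈ 0.87795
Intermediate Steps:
(47020 - 477833)/(-226018 - 264687) = -430813/(-490705) = -430813*(-1/490705) = 18731/21335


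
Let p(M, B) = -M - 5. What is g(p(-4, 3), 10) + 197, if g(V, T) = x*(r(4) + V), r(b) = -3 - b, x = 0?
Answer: 197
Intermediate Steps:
p(M, B) = -5 - M
g(V, T) = 0 (g(V, T) = 0*((-3 - 1*4) + V) = 0*((-3 - 4) + V) = 0*(-7 + V) = 0)
g(p(-4, 3), 10) + 197 = 0 + 197 = 197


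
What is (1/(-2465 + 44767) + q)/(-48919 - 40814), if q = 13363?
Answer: -188427209/1265295122 ≈ -0.14892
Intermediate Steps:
(1/(-2465 + 44767) + q)/(-48919 - 40814) = (1/(-2465 + 44767) + 13363)/(-48919 - 40814) = (1/42302 + 13363)/(-89733) = (1/42302 + 13363)*(-1/89733) = (565281627/42302)*(-1/89733) = -188427209/1265295122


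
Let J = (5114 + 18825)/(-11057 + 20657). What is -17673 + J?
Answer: -169636861/9600 ≈ -17671.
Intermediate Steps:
J = 23939/9600 ≈ 2.4936
-17673 + J = -17673 + 23939/9600 = -169636861/9600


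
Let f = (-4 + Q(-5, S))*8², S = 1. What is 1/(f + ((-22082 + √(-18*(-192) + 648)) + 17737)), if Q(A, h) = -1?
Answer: -1555/7252707 - 2*√114/7252707 ≈ -0.00021735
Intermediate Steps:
f = -320 (f = (-4 - 1)*8² = -5*64 = -320)
1/(f + ((-22082 + √(-18*(-192) + 648)) + 17737)) = 1/(-320 + ((-22082 + √(-18*(-192) + 648)) + 17737)) = 1/(-320 + ((-22082 + √(3456 + 648)) + 17737)) = 1/(-320 + ((-22082 + √4104) + 17737)) = 1/(-320 + ((-22082 + 6*√114) + 17737)) = 1/(-320 + (-4345 + 6*√114)) = 1/(-4665 + 6*√114)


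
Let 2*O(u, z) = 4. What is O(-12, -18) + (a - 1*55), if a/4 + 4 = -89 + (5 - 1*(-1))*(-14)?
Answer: -761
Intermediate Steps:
O(u, z) = 2 (O(u, z) = (½)*4 = 2)
a = -708 (a = -16 + 4*(-89 + (5 - 1*(-1))*(-14)) = -16 + 4*(-89 + (5 + 1)*(-14)) = -16 + 4*(-89 + 6*(-14)) = -16 + 4*(-89 - 84) = -16 + 4*(-173) = -16 - 692 = -708)
O(-12, -18) + (a - 1*55) = 2 + (-708 - 1*55) = 2 + (-708 - 55) = 2 - 763 = -761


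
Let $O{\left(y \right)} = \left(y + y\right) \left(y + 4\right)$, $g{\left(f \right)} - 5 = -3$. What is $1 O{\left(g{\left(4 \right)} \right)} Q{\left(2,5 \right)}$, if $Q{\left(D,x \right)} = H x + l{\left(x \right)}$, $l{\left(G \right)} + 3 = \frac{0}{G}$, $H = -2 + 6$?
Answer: $408$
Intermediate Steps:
$H = 4$
$g{\left(f \right)} = 2$ ($g{\left(f \right)} = 5 - 3 = 2$)
$l{\left(G \right)} = -3$ ($l{\left(G \right)} = -3 + \frac{0}{G} = -3 + 0 = -3$)
$O{\left(y \right)} = 2 y \left(4 + y\right)$
$Q{\left(D,x \right)} = -3 + 4 x$ ($Q{\left(D,x \right)} = 4 x - 3 = -3 + 4 x$)
$1 O{\left(g{\left(4 \right)} \right)} Q{\left(2,5 \right)} = 1 \cdot 2 \cdot 2 \left(4 + 2\right) \left(-3 + 4 \cdot 5\right) = 1 \cdot 2 \cdot 2 \cdot 6 \left(-3 + 20\right) = 1 \cdot 24 \cdot 17 = 24 \cdot 17 = 408$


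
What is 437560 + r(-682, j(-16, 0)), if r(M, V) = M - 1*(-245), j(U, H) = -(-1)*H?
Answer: 437123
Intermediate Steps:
j(U, H) = H
r(M, V) = 245 + M (r(M, V) = M + 245 = 245 + M)
437560 + r(-682, j(-16, 0)) = 437560 + (245 - 682) = 437560 - 437 = 437123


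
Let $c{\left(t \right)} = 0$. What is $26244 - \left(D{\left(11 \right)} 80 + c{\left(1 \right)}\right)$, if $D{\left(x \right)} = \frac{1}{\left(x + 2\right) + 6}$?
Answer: $\frac{498556}{19} \approx 26240.0$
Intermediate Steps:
$D{\left(x \right)} = \frac{1}{8 + x}$ ($D{\left(x \right)} = \frac{1}{\left(2 + x\right) + 6} = \frac{1}{8 + x}$)
$26244 - \left(D{\left(11 \right)} 80 + c{\left(1 \right)}\right) = 26244 - \left(\frac{1}{8 + 11} \cdot 80 + 0\right) = 26244 - \left(\frac{1}{19} \cdot 80 + 0\right) = 26244 - \left(\frac{80}{19} + 0\right) = 26244 - \frac{80}{19} = \frac{498556}{19}$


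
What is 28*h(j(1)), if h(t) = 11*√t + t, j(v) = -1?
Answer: -28 + 308*I ≈ -28.0 + 308.0*I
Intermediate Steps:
h(t) = t + 11*√t
28*h(j(1)) = 28*(-1 + 11*√(-1)) = 28*(-1 + 11*I) = -28 + 308*I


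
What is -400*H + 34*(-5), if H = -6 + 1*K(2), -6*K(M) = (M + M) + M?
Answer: 2630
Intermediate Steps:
K(M) = -M/2 (K(M) = -((M + M) + M)/6 = -(2*M + M)/6 = -M/2)
H = -7 (H = -6 + 1*(-1/2*2) = -6 + 1*(-1) = -6 - 1 = -7)
-400*H + 34*(-5) = -400*(-7) + 34*(-5) = 2800 - 170 = 2630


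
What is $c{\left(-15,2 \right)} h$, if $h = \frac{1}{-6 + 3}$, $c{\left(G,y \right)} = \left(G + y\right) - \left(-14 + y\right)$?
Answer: $\frac{1}{3} \approx 0.33333$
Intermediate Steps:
$c{\left(G,y \right)} = 14 + G$
$h = - \frac{1}{3}$ ($h = \frac{1}{-3} = - \frac{1}{3} \approx -0.33333$)
$c{\left(-15,2 \right)} h = \left(14 - 15\right) \left(- \frac{1}{3}\right) = \left(-1\right) \left(- \frac{1}{3}\right) = \frac{1}{3}$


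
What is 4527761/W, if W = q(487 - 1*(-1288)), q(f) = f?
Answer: 4527761/1775 ≈ 2550.9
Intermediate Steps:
W = 1775 (W = 487 - 1*(-1288) = 487 + 1288 = 1775)
4527761/W = 4527761/1775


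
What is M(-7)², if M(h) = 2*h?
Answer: 196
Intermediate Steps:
M(-7)² = (2*(-7))² = (-14)² = 196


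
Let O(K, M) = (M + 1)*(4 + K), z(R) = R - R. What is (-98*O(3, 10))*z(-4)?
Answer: 0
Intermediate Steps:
z(R) = 0
O(K, M) = (1 + M)*(4 + K)
(-98*O(3, 10))*z(-4) = -98*(4 + 3 + 4*10 + 3*10)*0 = -98*(4 + 3 + 40 + 30)*0 = -98*77*0 = -7546*0 = 0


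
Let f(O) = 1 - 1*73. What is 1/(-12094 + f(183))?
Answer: -1/12166 ≈ -8.2196e-5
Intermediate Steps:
f(O) = -72 (f(O) = 1 - 73 = -72)
1/(-12094 + f(183)) = 1/(-12094 - 72) = 1/(-12166) = -1/12166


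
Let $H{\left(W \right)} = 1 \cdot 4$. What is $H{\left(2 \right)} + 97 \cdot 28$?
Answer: $2720$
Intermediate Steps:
$H{\left(W \right)} = 4$
$H{\left(2 \right)} + 97 \cdot 28 = 4 + 97 \cdot 28 = 4 + 2716 = 2720$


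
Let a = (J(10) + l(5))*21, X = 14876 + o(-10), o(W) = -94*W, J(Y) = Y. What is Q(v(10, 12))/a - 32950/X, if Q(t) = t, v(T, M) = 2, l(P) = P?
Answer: -2617/1260 ≈ -2.0770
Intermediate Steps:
X = 15816 (X = 14876 - 94*(-10) = 14876 + 940 = 15816)
a = 315 (a = (10 + 5)*21 = 15*21 = 315)
Q(v(10, 12))/a - 32950/X = 2/315 - 32950/15816 = 2*(1/315) - 32950*1/15816 = 2/315 - 25/12 = -2617/1260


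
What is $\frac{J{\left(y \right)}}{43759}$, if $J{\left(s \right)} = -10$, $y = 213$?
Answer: $- \frac{10}{43759} \approx -0.00022852$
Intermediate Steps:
$\frac{J{\left(y \right)}}{43759} = - \frac{10}{43759}$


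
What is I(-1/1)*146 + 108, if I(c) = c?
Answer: -38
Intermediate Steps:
I(-1/1)*146 + 108 = -1/1*146 + 108 = -1*1*146 + 108 = -1*146 + 108 = -146 + 108 = -38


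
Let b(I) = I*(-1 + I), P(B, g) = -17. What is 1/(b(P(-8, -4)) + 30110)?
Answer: 1/30416 ≈ 3.2877e-5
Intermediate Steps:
1/(b(P(-8, -4)) + 30110) = 1/(-17*(-1 - 17) + 30110) = 1/(-17*(-18) + 30110) = 1/(306 + 30110) = 1/30416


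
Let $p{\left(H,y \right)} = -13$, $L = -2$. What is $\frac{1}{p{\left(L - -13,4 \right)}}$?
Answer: $- \frac{1}{13} \approx -0.076923$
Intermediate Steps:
$\frac{1}{p{\left(L - -13,4 \right)}} = \frac{1}{-13} = - \frac{1}{13}$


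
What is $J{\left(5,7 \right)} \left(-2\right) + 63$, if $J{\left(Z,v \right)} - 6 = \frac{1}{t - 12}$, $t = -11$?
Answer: $\frac{1175}{23} \approx 51.087$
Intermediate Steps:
$J{\left(Z,v \right)} = \frac{137}{23}$ ($J{\left(Z,v \right)} = 6 + \frac{1}{-11 - 12} = 6 + \frac{1}{-23} = 6 - \frac{1}{23} = \frac{137}{23}$)
$J{\left(5,7 \right)} \left(-2\right) + 63 = \frac{137}{23} \left(-2\right) + 63 = - \frac{274}{23} + 63 = \frac{1175}{23}$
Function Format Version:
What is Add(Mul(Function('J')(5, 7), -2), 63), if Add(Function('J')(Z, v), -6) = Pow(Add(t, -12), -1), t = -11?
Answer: Rational(1175, 23) ≈ 51.087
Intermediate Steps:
Function('J')(Z, v) = Rational(137, 23) (Function('J')(Z, v) = Add(6, Pow(Add(-11, -12), -1)) = Add(6, Pow(-23, -1)) = Add(6, Rational(-1, 23)) = Rational(137, 23))
Add(Mul(Function('J')(5, 7), -2), 63) = Add(Mul(Rational(137, 23), -2), 63) = Add(Rational(-274, 23), 63) = Rational(1175, 23)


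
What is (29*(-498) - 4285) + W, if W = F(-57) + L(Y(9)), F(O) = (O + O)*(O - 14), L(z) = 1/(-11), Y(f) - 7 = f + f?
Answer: -116964/11 ≈ -10633.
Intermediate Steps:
Y(f) = 7 + 2*f (Y(f) = 7 + (f + f) = 7 + 2*f)
L(z) = -1/11
F(O) = 2*O*(-14 + O) (F(O) = (2*O)*(-14 + O) = 2*O*(-14 + O))
W = 89033/11 (W = 2*(-57)*(-14 - 57) - 1/11 = 2*(-57)*(-71) - 1/11 = 8094 - 1/11 = 89033/11 ≈ 8093.9)
(29*(-498) - 4285) + W = (29*(-498) - 4285) + 89033/11 = (-14442 - 4285) + 89033/11 = -18727 + 89033/11 = -116964/11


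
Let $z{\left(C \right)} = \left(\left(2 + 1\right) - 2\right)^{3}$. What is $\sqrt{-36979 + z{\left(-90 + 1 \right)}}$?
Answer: $i \sqrt{36978} \approx 192.3 i$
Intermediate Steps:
$z{\left(C \right)} = 1$ ($z{\left(C \right)} = \left(3 - 2\right)^{3} = 1^{3} = 1$)
$\sqrt{-36979 + z{\left(-90 + 1 \right)}} = \sqrt{-36979 + 1} = \sqrt{-36978} = i \sqrt{36978}$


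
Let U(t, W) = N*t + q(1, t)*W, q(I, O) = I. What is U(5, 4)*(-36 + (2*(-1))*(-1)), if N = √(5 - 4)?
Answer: -306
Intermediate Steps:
N = 1 (N = √1 = 1)
U(t, W) = W + t (U(t, W) = 1*t + 1*W = t + W = W + t)
U(5, 4)*(-36 + (2*(-1))*(-1)) = (4 + 5)*(-36 + (2*(-1))*(-1)) = 9*(-36 - 2*(-1)) = 9*(-36 + 2) = 9*(-34) = -306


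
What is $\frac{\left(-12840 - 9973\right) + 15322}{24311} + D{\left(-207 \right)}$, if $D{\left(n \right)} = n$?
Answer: $- \frac{5039868}{24311} \approx -207.31$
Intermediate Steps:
$\frac{\left(-12840 - 9973\right) + 15322}{24311} + D{\left(-207 \right)} = \frac{\left(-12840 - 9973\right) + 15322}{24311} - 207 = \left(-22813 + 15322\right) \frac{1}{24311} - 207 = \left(-7491\right) \frac{1}{24311} - 207 = - \frac{7491}{24311} - 207 = - \frac{5039868}{24311}$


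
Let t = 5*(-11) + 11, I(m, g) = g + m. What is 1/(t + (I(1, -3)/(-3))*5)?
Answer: -3/122 ≈ -0.024590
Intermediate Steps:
t = -44 (t = -55 + 11 = -44)
1/(t + (I(1, -3)/(-3))*5) = 1/(-44 + ((-3 + 1)/(-3))*5) = 1/(-44 - ⅓*(-2)*5) = 1/(-44 + (⅔)*5) = 1/(-44 + 10/3) = 1/(-122/3) = -3/122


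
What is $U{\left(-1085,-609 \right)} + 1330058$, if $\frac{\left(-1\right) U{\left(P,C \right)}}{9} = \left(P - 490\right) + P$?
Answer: $1353998$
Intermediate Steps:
$U{\left(P,C \right)} = 4410 - 18 P$ ($U{\left(P,C \right)} = - 9 \left(\left(P - 490\right) + P\right) = - 9 \left(\left(-490 + P\right) + P\right) = - 9 \left(-490 + 2 P\right) = 4410 - 18 P$)
$U{\left(-1085,-609 \right)} + 1330058 = \left(4410 - -19530\right) + 1330058 = \left(4410 + 19530\right) + 1330058 = 23940 + 1330058 = 1353998$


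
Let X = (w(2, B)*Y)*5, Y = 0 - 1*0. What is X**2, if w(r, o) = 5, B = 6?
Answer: 0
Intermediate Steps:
Y = 0 (Y = 0 + 0 = 0)
X = 0 (X = (5*0)*5 = 0*5 = 0)
X**2 = 0**2 = 0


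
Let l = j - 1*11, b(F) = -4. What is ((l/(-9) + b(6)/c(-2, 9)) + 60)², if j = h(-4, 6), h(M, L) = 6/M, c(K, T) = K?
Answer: 1301881/324 ≈ 4018.2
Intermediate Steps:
j = -3/2 (j = 6/(-4) = 6*(-¼) = -3/2 ≈ -1.5000)
l = -25/2 (l = -3/2 - 1*11 = -3/2 - 11 = -25/2 ≈ -12.500)
((l/(-9) + b(6)/c(-2, 9)) + 60)² = ((-25/2/(-9) - 4/(-2)) + 60)² = ((-25/2*(-⅑) - 4*(-½)) + 60)² = ((25/18 + 2) + 60)² = (61/18 + 60)² = (1141/18)² = 1301881/324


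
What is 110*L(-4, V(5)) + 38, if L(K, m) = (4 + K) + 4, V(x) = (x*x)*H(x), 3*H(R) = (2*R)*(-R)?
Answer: 478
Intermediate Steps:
H(R) = -2*R²/3 (H(R) = ((2*R)*(-R))/3 = (-2*R²)/3 = -2*R²/3)
V(x) = -2*x⁴/3 (V(x) = (x*x)*(-2*x²/3) = x²*(-2*x²/3) = -2*x⁴/3)
L(K, m) = 8 + K
110*L(-4, V(5)) + 38 = 110*(8 - 4) + 38 = 110*4 + 38 = 440 + 38 = 478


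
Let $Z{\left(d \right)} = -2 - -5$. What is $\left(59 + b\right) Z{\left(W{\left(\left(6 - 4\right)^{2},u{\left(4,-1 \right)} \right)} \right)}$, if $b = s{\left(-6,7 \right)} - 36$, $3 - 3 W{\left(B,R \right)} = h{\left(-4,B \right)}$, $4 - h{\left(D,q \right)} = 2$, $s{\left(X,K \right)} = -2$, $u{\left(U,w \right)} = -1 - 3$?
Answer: $63$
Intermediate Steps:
$u{\left(U,w \right)} = -4$ ($u{\left(U,w \right)} = -1 - 3 = -4$)
$h{\left(D,q \right)} = 2$ ($h{\left(D,q \right)} = 4 - 2 = 2$)
$W{\left(B,R \right)} = \frac{1}{3}$ ($W{\left(B,R \right)} = 1 - \frac{2}{3} = \frac{1}{3}$)
$Z{\left(d \right)} = 3$ ($Z{\left(d \right)} = -2 + 5 = 3$)
$b = -38$ ($b = -2 - 36 = -38$)
$\left(59 + b\right) Z{\left(W{\left(\left(6 - 4\right)^{2},u{\left(4,-1 \right)} \right)} \right)} = \left(59 - 38\right) 3 = 21 \cdot 3 = 63$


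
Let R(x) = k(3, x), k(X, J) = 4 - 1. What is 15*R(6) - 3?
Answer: 42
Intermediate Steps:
k(X, J) = 3
R(x) = 3
15*R(6) - 3 = 15*3 - 3 = 45 - 3 = 42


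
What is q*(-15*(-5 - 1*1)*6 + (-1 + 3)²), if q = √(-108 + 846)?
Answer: 1632*√82 ≈ 14778.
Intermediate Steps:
q = 3*√82 (q = √738 = 3*√82 ≈ 27.166)
q*(-15*(-5 - 1*1)*6 + (-1 + 3)²) = (3*√82)*(-15*(-5 - 1*1)*6 + (-1 + 3)²) = (3*√82)*(-15*(-5 - 1)*6 + 2²) = (3*√82)*(-15*(-6)*6 + 4) = (3*√82)*(90*6 + 4) = (3*√82)*(540 + 4) = (3*√82)*544 = 1632*√82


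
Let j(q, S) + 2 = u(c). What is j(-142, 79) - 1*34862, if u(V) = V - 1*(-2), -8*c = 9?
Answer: -278905/8 ≈ -34863.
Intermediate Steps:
c = -9/8 (c = -⅛*9 = -9/8 ≈ -1.1250)
u(V) = 2 + V (u(V) = V + 2 = 2 + V)
j(q, S) = -9/8 (j(q, S) = -2 + (2 - 9/8) = -2 + 7/8 = -9/8)
j(-142, 79) - 1*34862 = -9/8 - 1*34862 = -9/8 - 34862 = -278905/8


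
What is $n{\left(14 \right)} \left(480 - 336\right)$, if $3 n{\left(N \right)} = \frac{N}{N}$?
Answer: $48$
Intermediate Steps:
$n{\left(N \right)} = \frac{1}{3}$ ($n{\left(N \right)} = \frac{N \frac{1}{N}}{3} = \frac{1}{3} \cdot 1 = \frac{1}{3}$)
$n{\left(14 \right)} \left(480 - 336\right) = \frac{480 - 336}{3} = \frac{1}{3} \cdot 144 = 48$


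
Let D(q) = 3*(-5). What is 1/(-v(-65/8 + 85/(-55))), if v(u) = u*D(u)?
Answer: -88/12765 ≈ -0.0068939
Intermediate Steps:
D(q) = -15
v(u) = -15*u (v(u) = u*(-15) = -15*u)
1/(-v(-65/8 + 85/(-55))) = 1/(-(-15)*(-65/8 + 85/(-55))) = 1/(-(-15)*(-65*⅛ + 85*(-1/55))) = 1/(-(-15)*(-65/8 - 17/11)) = 1/(-(-15)*(-851)/88) = 1/(-1*12765/88) = 1/(-12765/88) = -88/12765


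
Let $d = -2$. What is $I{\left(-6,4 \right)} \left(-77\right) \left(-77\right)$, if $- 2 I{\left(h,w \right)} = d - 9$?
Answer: $\frac{65219}{2} \approx 32610.0$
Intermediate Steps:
$I{\left(h,w \right)} = \frac{11}{2}$ ($I{\left(h,w \right)} = - \frac{-2 - 9}{2} = \left(- \frac{1}{2}\right) \left(-11\right) = \frac{11}{2}$)
$I{\left(-6,4 \right)} \left(-77\right) \left(-77\right) = \frac{11}{2} \left(-77\right) \left(-77\right) = \left(- \frac{847}{2}\right) \left(-77\right) = \frac{65219}{2}$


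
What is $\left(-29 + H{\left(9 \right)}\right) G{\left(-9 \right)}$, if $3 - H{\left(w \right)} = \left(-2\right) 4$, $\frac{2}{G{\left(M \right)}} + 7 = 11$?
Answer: $-9$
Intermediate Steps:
$G{\left(M \right)} = \frac{1}{2}$ ($G{\left(M \right)} = \frac{2}{-7 + 11} = \frac{2}{4} = 2 \cdot \frac{1}{4} = \frac{1}{2}$)
$H{\left(w \right)} = 11$ ($H{\left(w \right)} = 3 - \left(-2\right) 4 = 3 - -8 = 3 + 8 = 11$)
$\left(-29 + H{\left(9 \right)}\right) G{\left(-9 \right)} = \left(-29 + 11\right) \frac{1}{2} = \left(-18\right) \frac{1}{2} = -9$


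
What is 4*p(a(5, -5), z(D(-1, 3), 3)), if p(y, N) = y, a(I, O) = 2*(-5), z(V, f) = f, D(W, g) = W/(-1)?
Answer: -40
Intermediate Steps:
D(W, g) = -W (D(W, g) = W*(-1) = -W)
a(I, O) = -10
4*p(a(5, -5), z(D(-1, 3), 3)) = 4*(-10) = -40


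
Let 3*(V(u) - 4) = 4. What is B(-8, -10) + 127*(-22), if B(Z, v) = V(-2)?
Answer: -8366/3 ≈ -2788.7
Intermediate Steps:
V(u) = 16/3 (V(u) = 4 + (1/3)*4 = 4 + 4/3 = 16/3)
B(Z, v) = 16/3
B(-8, -10) + 127*(-22) = 16/3 + 127*(-22) = 16/3 - 2794 = -8366/3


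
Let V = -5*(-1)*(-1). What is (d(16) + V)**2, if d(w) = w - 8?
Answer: 9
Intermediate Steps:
d(w) = -8 + w
V = -5 (V = 5*(-1) = -5)
(d(16) + V)**2 = ((-8 + 16) - 5)**2 = (8 - 5)**2 = 3**2 = 9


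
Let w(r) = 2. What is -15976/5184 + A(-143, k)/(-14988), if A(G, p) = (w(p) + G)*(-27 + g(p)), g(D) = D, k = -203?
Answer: -4245473/809352 ≈ -5.2455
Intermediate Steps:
A(G, p) = (-27 + p)*(2 + G) (A(G, p) = (2 + G)*(-27 + p) = (-27 + p)*(2 + G))
-15976/5184 + A(-143, k)/(-14988) = -15976/5184 + (-54 - 27*(-143) + 2*(-203) - 143*(-203))/(-14988) = -15976*1/5184 + (-54 + 3861 - 406 + 29029)*(-1/14988) = -1997/648 + 32430*(-1/14988) = -1997/648 - 5405/2498 = -4245473/809352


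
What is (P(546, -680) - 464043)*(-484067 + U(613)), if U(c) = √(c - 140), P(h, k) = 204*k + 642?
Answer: 291466906107 - 602121*√473 ≈ 2.9145e+11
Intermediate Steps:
P(h, k) = 642 + 204*k
U(c) = √(-140 + c)
(P(546, -680) - 464043)*(-484067 + U(613)) = ((642 + 204*(-680)) - 464043)*(-484067 + √(-140 + 613)) = ((642 - 138720) - 464043)*(-484067 + √473) = (-138078 - 464043)*(-484067 + √473) = -602121*(-484067 + √473) = 291466906107 - 602121*√473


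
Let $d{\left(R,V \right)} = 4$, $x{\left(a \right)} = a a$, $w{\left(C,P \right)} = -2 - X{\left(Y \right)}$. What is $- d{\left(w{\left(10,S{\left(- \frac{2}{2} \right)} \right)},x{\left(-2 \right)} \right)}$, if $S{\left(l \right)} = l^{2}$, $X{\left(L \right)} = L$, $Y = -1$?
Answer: $-4$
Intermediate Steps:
$w{\left(C,P \right)} = -1$ ($w{\left(C,P \right)} = -2 - -1 = -2 + 1 = -1$)
$x{\left(a \right)} = a^{2}$
$- d{\left(w{\left(10,S{\left(- \frac{2}{2} \right)} \right)},x{\left(-2 \right)} \right)} = \left(-1\right) 4 = -4$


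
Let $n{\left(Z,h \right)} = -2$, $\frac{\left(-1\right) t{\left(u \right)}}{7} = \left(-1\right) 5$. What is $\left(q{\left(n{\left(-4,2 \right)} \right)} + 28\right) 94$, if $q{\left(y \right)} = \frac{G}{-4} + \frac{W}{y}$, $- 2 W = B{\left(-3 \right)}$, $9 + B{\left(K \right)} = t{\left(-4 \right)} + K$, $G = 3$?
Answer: $3102$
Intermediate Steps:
$t{\left(u \right)} = 35$ ($t{\left(u \right)} = - 7 \left(\left(-1\right) 5\right) = \left(-7\right) \left(-5\right) = 35$)
$B{\left(K \right)} = 26 + K$ ($B{\left(K \right)} = -9 + \left(35 + K\right) = 26 + K$)
$W = - \frac{23}{2}$ ($W = - \frac{26 - 3}{2} = \left(- \frac{1}{2}\right) 23 = - \frac{23}{2} \approx -11.5$)
$q{\left(y \right)} = - \frac{3}{4} - \frac{23}{2 y}$ ($q{\left(y \right)} = \frac{3}{-4} - \frac{23}{2 y} = 3 \left(- \frac{1}{4}\right) - \frac{23}{2 y} = - \frac{3}{4} - \frac{23}{2 y}$)
$\left(q{\left(n{\left(-4,2 \right)} \right)} + 28\right) 94 = \left(\frac{-46 - -6}{4 \left(-2\right)} + 28\right) 94 = \left(\frac{1}{4} \left(- \frac{1}{2}\right) \left(-46 + 6\right) + 28\right) 94 = \left(\frac{1}{4} \left(- \frac{1}{2}\right) \left(-40\right) + 28\right) 94 = \left(5 + 28\right) 94 = 33 \cdot 94 = 3102$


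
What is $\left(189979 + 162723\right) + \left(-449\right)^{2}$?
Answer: $554303$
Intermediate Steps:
$\left(189979 + 162723\right) + \left(-449\right)^{2} = 352702 + 201601 = 554303$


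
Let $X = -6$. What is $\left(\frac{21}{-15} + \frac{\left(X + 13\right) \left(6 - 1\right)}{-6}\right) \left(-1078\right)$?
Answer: $\frac{116963}{15} \approx 7797.5$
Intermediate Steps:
$\left(\frac{21}{-15} + \frac{\left(X + 13\right) \left(6 - 1\right)}{-6}\right) \left(-1078\right) = \left(\frac{21}{-15} + \frac{\left(-6 + 13\right) \left(6 - 1\right)}{-6}\right) \left(-1078\right) = \left(21 \left(- \frac{1}{15}\right) + 7 \cdot 5 \left(- \frac{1}{6}\right)\right) \left(-1078\right) = \left(- \frac{7}{5} + 35 \left(- \frac{1}{6}\right)\right) \left(-1078\right) = \left(- \frac{7}{5} - \frac{35}{6}\right) \left(-1078\right) = \left(- \frac{217}{30}\right) \left(-1078\right) = \frac{116963}{15}$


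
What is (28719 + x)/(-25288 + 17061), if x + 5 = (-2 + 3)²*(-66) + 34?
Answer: -28682/8227 ≈ -3.4863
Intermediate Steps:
x = -37 (x = -5 + ((-2 + 3)²*(-66) + 34) = -5 + (1²*(-66) + 34) = -5 + (1*(-66) + 34) = -5 + (-66 + 34) = -5 - 32 = -37)
(28719 + x)/(-25288 + 17061) = (28719 - 37)/(-25288 + 17061) = 28682/(-8227) = 28682*(-1/8227) = -28682/8227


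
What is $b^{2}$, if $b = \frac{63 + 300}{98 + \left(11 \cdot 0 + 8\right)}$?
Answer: $\frac{131769}{11236} \approx 11.727$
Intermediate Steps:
$b = \frac{363}{106}$ ($b = \frac{363}{98 + \left(0 + 8\right)} = \frac{363}{98 + 8} = \frac{363}{106} \approx 3.4245$)
$b^{2} = \left(\frac{363}{106}\right)^{2} = \frac{131769}{11236}$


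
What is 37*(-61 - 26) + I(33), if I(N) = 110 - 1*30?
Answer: -3139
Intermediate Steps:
I(N) = 80 (I(N) = 110 - 30 = 80)
37*(-61 - 26) + I(33) = 37*(-61 - 26) + 80 = 37*(-87) + 80 = -3219 + 80 = -3139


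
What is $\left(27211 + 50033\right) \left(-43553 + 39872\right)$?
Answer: $-284335164$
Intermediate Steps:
$\left(27211 + 50033\right) \left(-43553 + 39872\right) = 77244 \left(-3681\right) = -284335164$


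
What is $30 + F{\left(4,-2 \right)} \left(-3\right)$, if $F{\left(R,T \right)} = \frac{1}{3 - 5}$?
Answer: $\frac{63}{2} \approx 31.5$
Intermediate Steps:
$F{\left(R,T \right)} = - \frac{1}{2}$ ($F{\left(R,T \right)} = \frac{1}{-2} = - \frac{1}{2}$)
$30 + F{\left(4,-2 \right)} \left(-3\right) = 30 - - \frac{3}{2} = 30 + \frac{3}{2} = \frac{63}{2}$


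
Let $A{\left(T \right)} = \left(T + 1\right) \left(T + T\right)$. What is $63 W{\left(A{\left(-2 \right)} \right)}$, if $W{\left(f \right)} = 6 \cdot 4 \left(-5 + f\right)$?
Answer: $-1512$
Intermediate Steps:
$A{\left(T \right)} = 2 T \left(1 + T\right)$ ($A{\left(T \right)} = \left(1 + T\right) 2 T = 2 T \left(1 + T\right)$)
$W{\left(f \right)} = -120 + 24 f$ ($W{\left(f \right)} = 24 \left(-5 + f\right) = -120 + 24 f$)
$63 W{\left(A{\left(-2 \right)} \right)} = 63 \left(-120 + 24 \cdot 2 \left(-2\right) \left(1 - 2\right)\right) = 63 \left(-120 + 24 \cdot 2 \left(-2\right) \left(-1\right)\right) = 63 \left(-120 + 24 \cdot 4\right) = 63 \left(-120 + 96\right) = 63 \left(-24\right) = -1512$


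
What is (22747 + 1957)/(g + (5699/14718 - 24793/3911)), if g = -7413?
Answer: -1422014068992/427050447059 ≈ -3.3298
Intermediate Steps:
(22747 + 1957)/(g + (5699/14718 - 24793/3911)) = (22747 + 1957)/(-7413 + (5699/14718 - 24793/3911)) = 24704/(-7413 + (5699*(1/14718) - 24793*1/3911)) = 24704/(-7413 + (5699/14718 - 24793/3911)) = 24704/(-7413 - 342614585/57562098) = 24704/(-427050447059/57562098) = 24704*(-57562098/427050447059) = -1422014068992/427050447059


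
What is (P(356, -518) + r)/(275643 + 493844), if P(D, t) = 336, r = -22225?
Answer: -21889/769487 ≈ -0.028446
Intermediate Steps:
(P(356, -518) + r)/(275643 + 493844) = (336 - 22225)/(275643 + 493844) = -21889/769487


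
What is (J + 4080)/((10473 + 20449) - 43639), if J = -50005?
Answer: 45925/12717 ≈ 3.6113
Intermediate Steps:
(J + 4080)/((10473 + 20449) - 43639) = (-50005 + 4080)/((10473 + 20449) - 43639) = -45925/(30922 - 43639) = -45925/(-12717) = -45925*(-1/12717) = 45925/12717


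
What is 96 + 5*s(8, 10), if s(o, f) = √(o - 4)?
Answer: 106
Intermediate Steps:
s(o, f) = √(-4 + o)
96 + 5*s(8, 10) = 96 + 5*√(-4 + 8) = 96 + 5*√4 = 96 + 5*2 = 96 + 10 = 106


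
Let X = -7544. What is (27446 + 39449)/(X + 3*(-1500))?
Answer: -66895/12044 ≈ -5.5542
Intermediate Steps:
(27446 + 39449)/(X + 3*(-1500)) = (27446 + 39449)/(-7544 + 3*(-1500)) = 66895/(-7544 - 4500) = 66895/(-12044) = 66895*(-1/12044) = -66895/12044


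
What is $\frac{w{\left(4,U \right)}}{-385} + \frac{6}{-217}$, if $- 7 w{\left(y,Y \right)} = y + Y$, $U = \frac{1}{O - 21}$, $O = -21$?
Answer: $- \frac{91843}{3508890} \approx -0.026174$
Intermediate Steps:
$U = - \frac{1}{42}$ ($U = \frac{1}{-21 - 21} = \frac{1}{-42} = - \frac{1}{42} \approx -0.02381$)
$w{\left(y,Y \right)} = - \frac{Y}{7} - \frac{y}{7}$ ($w{\left(y,Y \right)} = - \frac{y + Y}{7} = - \frac{Y + y}{7} = - \frac{Y}{7} - \frac{y}{7}$)
$\frac{w{\left(4,U \right)}}{-385} + \frac{6}{-217} = \frac{\left(- \frac{1}{7}\right) \left(- \frac{1}{42}\right) - \frac{4}{7}}{-385} + \frac{6}{-217} = \left(\frac{1}{294} - \frac{4}{7}\right) \left(- \frac{1}{385}\right) + 6 \left(- \frac{1}{217}\right) = \left(- \frac{167}{294}\right) \left(- \frac{1}{385}\right) - \frac{6}{217} = \frac{167}{113190} - \frac{6}{217} = - \frac{91843}{3508890}$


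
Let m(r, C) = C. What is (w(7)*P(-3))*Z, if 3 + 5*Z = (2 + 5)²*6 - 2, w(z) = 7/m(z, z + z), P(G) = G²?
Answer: 2601/10 ≈ 260.10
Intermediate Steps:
w(z) = 7/(2*z) (w(z) = 7/(z + z) = 7/((2*z)) = 7*(1/(2*z)) = 7/(2*z))
Z = 289/5 (Z = -⅗ + ((2 + 5)²*6 - 2)/5 = -⅗ + (7²*6 - 2)/5 = -⅗ + (49*6 - 2)/5 = -⅗ + (294 - 2)/5 = -⅗ + (⅕)*292 = -⅗ + 292/5 = 289/5 ≈ 57.800)
(w(7)*P(-3))*Z = (((7/2)/7)*(-3)²)*(289/5) = (((7/2)*(⅐))*9)*(289/5) = ((½)*9)*(289/5) = (9/2)*(289/5) = 2601/10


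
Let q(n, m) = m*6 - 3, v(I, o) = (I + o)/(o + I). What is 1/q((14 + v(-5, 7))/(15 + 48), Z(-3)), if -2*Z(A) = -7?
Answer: 1/18 ≈ 0.055556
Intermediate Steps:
v(I, o) = 1 (v(I, o) = (I + o)/(I + o) = 1)
Z(A) = 7/2 (Z(A) = -1/2*(-7) = 7/2)
q(n, m) = -3 + 6*m (q(n, m) = 6*m - 3 = -3 + 6*m)
1/q((14 + v(-5, 7))/(15 + 48), Z(-3)) = 1/(-3 + 6*(7/2)) = 1/(-3 + 21) = 1/18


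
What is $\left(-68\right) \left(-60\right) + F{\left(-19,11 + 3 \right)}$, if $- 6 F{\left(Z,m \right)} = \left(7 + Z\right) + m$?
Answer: $\frac{12239}{3} \approx 4079.7$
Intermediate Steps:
$F{\left(Z,m \right)} = - \frac{7}{6} - \frac{Z}{6} - \frac{m}{6}$ ($F{\left(Z,m \right)} = - \frac{\left(7 + Z\right) + m}{6} = - \frac{7 + Z + m}{6} = - \frac{7}{6} - \frac{Z}{6} - \frac{m}{6}$)
$\left(-68\right) \left(-60\right) + F{\left(-19,11 + 3 \right)} = \left(-68\right) \left(-60\right) - \left(-2 + \frac{11 + 3}{6}\right) = 4080 - \frac{1}{3} = \frac{12239}{3}$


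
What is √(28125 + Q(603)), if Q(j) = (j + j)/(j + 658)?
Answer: 3*√4969297099/1261 ≈ 167.71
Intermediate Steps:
Q(j) = 2*j/(658 + j) (Q(j) = (2*j)/(658 + j) = 2*j/(658 + j))
√(28125 + Q(603)) = √(28125 + 2*603/(658 + 603)) = √(28125 + 2*603/1261) = √(28125 + 2*603*(1/1261)) = √(28125 + 1206/1261) = √(35466831/1261) = 3*√4969297099/1261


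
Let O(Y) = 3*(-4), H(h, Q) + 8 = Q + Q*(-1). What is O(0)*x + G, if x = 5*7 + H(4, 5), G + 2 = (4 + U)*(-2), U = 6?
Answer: -346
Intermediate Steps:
H(h, Q) = -8 (H(h, Q) = -8 + (Q + Q*(-1)) = -8 + (Q - Q) = -8 + 0 = -8)
O(Y) = -12
G = -22 (G = -2 + (4 + 6)*(-2) = -2 + 10*(-2) = -2 - 20 = -22)
x = 27 (x = 5*7 - 8 = 35 - 8 = 27)
O(0)*x + G = -12*27 - 22 = -324 - 22 = -346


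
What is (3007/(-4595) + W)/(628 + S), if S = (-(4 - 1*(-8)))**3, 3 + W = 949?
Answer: -4343863/5054500 ≈ -0.85941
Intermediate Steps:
W = 946 (W = -3 + 949 = 946)
S = -1728 (S = (-(4 + 8))**3 = (-1*12)**3 = (-12)**3 = -1728)
(3007/(-4595) + W)/(628 + S) = (3007/(-4595) + 946)/(628 - 1728) = (3007*(-1/4595) + 946)/(-1100) = (-3007/4595 + 946)*(-1/1100) = (4343863/4595)*(-1/1100) = -4343863/5054500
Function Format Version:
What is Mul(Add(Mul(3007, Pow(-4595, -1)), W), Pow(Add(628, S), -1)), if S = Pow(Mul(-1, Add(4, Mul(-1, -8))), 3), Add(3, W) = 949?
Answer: Rational(-4343863, 5054500) ≈ -0.85941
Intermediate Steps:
W = 946 (W = Add(-3, 949) = 946)
S = -1728 (S = Pow(Mul(-1, Add(4, 8)), 3) = Pow(Mul(-1, 12), 3) = Pow(-12, 3) = -1728)
Mul(Add(Mul(3007, Pow(-4595, -1)), W), Pow(Add(628, S), -1)) = Mul(Add(Mul(3007, Pow(-4595, -1)), 946), Pow(Add(628, -1728), -1)) = Mul(Add(Mul(3007, Rational(-1, 4595)), 946), Pow(-1100, -1)) = Mul(Add(Rational(-3007, 4595), 946), Rational(-1, 1100)) = Mul(Rational(4343863, 4595), Rational(-1, 1100)) = Rational(-4343863, 5054500)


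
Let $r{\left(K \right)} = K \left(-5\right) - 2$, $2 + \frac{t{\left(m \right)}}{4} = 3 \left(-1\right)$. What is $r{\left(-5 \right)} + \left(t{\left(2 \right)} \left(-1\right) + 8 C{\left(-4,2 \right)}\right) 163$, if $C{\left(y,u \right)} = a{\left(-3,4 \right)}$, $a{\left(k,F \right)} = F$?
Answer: $8499$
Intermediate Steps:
$t{\left(m \right)} = -20$ ($t{\left(m \right)} = -8 + 4 \cdot 3 \left(-1\right) = -8 + 4 \left(-3\right) = -8 - 12 = -20$)
$r{\left(K \right)} = -2 - 5 K$ ($r{\left(K \right)} = - 5 K - 2 = -2 - 5 K$)
$C{\left(y,u \right)} = 4$
$r{\left(-5 \right)} + \left(t{\left(2 \right)} \left(-1\right) + 8 C{\left(-4,2 \right)}\right) 163 = \left(-2 - -25\right) + \left(\left(-20\right) \left(-1\right) + 8 \cdot 4\right) 163 = \left(-2 + 25\right) + \left(20 + 32\right) 163 = 23 + 52 \cdot 163 = 23 + 8476 = 8499$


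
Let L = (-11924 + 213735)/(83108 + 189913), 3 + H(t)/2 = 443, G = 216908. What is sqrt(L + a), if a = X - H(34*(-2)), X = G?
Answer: sqrt(16102882982957379)/273021 ≈ 464.79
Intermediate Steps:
H(t) = 880 (H(t) = -6 + 2*443 = -6 + 886 = 880)
L = 201811/273021 ≈ 0.73918
X = 216908
a = 216028 (a = 216908 - 1*880 = 216908 - 880 = 216028)
sqrt(L + a) = sqrt(201811/273021 + 216028) = sqrt(58980382399/273021) = sqrt(16102882982957379)/273021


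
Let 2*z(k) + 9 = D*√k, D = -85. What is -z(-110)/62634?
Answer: 3/41756 + 85*I*√110/125268 ≈ 7.1846e-5 + 0.0071166*I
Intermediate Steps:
z(k) = -9/2 - 85*√k/2 (z(k) = -9/2 + (-85*√k)/2 = -9/2 - 85*√k/2)
-z(-110)/62634 = -(-9/2 - 85*I*√110/2)/62634 = -(-3/41756 - 85*I*√110/125268) = 3/41756 + 85*I*√110/125268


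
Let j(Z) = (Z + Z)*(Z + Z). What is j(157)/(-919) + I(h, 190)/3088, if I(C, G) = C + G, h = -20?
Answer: -152154109/1418936 ≈ -107.23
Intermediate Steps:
j(Z) = 4*Z**2 (j(Z) = (2*Z)*(2*Z) = 4*Z**2)
j(157)/(-919) + I(h, 190)/3088 = (4*157**2)/(-919) + (-20 + 190)/3088 = (4*24649)*(-1/919) + 170*(1/3088) = 98596*(-1/919) + 85/1544 = -98596/919 + 85/1544 = -152154109/1418936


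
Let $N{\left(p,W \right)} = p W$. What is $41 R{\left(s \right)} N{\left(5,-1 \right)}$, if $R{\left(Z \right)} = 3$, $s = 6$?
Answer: $-615$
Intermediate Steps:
$N{\left(p,W \right)} = W p$
$41 R{\left(s \right)} N{\left(5,-1 \right)} = 41 \cdot 3 \left(\left(-1\right) 5\right) = 123 \left(-5\right) = -615$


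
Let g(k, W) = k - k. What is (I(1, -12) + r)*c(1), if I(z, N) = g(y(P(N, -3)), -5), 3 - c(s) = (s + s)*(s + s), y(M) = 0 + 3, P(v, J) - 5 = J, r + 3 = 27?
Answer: -24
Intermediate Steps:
r = 24 (r = -3 + 27 = 24)
P(v, J) = 5 + J
y(M) = 3
c(s) = 3 - 4*s² (c(s) = 3 - (s + s)*(s + s) = 3 - 2*s*2*s = 3 - 4*s²)
g(k, W) = 0
I(z, N) = 0
(I(1, -12) + r)*c(1) = (0 + 24)*(3 - 4*1²) = 24*(3 - 4*1) = 24*(3 - 4) = 24*(-1) = -24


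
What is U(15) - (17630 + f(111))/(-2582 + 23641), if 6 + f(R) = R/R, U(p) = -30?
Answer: -649395/21059 ≈ -30.837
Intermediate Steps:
f(R) = -5 (f(R) = -6 + R/R = -6 + 1 = -5)
U(15) - (17630 + f(111))/(-2582 + 23641) = -30 - (17630 - 5)/(-2582 + 23641) = -30 - 17625/21059 = -649395/21059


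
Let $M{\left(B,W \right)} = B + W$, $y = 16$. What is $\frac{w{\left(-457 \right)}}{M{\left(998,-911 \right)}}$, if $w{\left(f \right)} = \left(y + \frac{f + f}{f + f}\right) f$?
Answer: $- \frac{7769}{87} \approx -89.299$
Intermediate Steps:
$w{\left(f \right)} = 17 f$ ($w{\left(f \right)} = \left(16 + \frac{f + f}{f + f}\right) f = \left(16 + \frac{2 f}{2 f}\right) f = \left(16 + 2 f \frac{1}{2 f}\right) f = \left(16 + 1\right) f = 17 f$)
$\frac{w{\left(-457 \right)}}{M{\left(998,-911 \right)}} = \frac{17 \left(-457\right)}{998 - 911} = - \frac{7769}{87}$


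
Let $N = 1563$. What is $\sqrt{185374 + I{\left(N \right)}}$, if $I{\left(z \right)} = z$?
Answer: $\sqrt{186937} \approx 432.36$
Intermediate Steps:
$\sqrt{185374 + I{\left(N \right)}} = \sqrt{185374 + 1563} = \sqrt{186937}$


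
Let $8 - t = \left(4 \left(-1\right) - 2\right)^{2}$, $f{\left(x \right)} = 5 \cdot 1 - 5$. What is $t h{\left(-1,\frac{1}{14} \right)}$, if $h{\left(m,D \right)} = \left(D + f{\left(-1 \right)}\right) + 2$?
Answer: $-58$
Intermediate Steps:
$f{\left(x \right)} = 0$ ($f{\left(x \right)} = 5 - 5 = 0$)
$h{\left(m,D \right)} = 2 + D$ ($h{\left(m,D \right)} = \left(D + 0\right) + 2 = D + 2 = 2 + D$)
$t = -28$ ($t = 8 - \left(4 \left(-1\right) - 2\right)^{2} = 8 - \left(-4 - 2\right)^{2} = 8 - \left(-6\right)^{2} = 8 - 36 = -28$)
$t h{\left(-1,\frac{1}{14} \right)} = - 28 \left(2 + \frac{1}{14}\right) = \left(-28\right) \frac{29}{14} = -58$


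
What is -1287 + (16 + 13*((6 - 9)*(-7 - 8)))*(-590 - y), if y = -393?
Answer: -119684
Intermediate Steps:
-1287 + (16 + 13*((6 - 9)*(-7 - 8)))*(-590 - y) = -1287 + (16 + 13*((6 - 9)*(-7 - 8)))*(-590 - 1*(-393)) = -1287 + (16 + 13*(-3*(-15)))*(-590 + 393) = -1287 + (16 + 13*45)*(-197) = -1287 + (16 + 585)*(-197) = -1287 + 601*(-197) = -1287 - 118397 = -119684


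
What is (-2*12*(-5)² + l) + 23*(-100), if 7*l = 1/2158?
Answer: -43807399/15106 ≈ -2900.0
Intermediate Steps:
l = 1/15106 (l = (⅐)/2158 = (⅐)*(1/2158) = 1/15106 ≈ 6.6199e-5)
(-2*12*(-5)² + l) + 23*(-100) = (-2*12*(-5)² + 1/15106) + 23*(-100) = (-24*25 + 1/15106) - 2300 = (-600 + 1/15106) - 2300 = -9063599/15106 - 2300 = -43807399/15106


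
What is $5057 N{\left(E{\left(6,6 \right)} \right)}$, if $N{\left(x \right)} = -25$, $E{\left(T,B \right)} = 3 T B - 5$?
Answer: $-126425$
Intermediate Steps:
$E{\left(T,B \right)} = -5 + 3 B T$ ($E{\left(T,B \right)} = 3 B T - 5 = -5 + 3 B T$)
$5057 N{\left(E{\left(6,6 \right)} \right)} = 5057 \left(-25\right) = -126425$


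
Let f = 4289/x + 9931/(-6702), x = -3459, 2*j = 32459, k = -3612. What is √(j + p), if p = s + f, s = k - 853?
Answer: √175582188327057027/3863703 ≈ 108.45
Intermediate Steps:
j = 32459/2 (j = (½)*32459 = 32459/2 ≈ 16230.)
s = -4465 (s = -3612 - 853 = -4465)
f = -21032069/7727406 (f = 4289/(-3459) + 9931/(-6702) = 4289*(-1/3459) + 9931*(-1/6702) = -4289/3459 - 9931/6702 = -21032069/7727406 ≈ -2.7217)
p = -34523899859/7727406 (p = -4465 - 21032069/7727406 = -34523899859/7727406 ≈ -4467.7)
√(j + p) = √(32459/2 - 34523899859/7727406) = √(45444017909/3863703) = √175582188327057027/3863703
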